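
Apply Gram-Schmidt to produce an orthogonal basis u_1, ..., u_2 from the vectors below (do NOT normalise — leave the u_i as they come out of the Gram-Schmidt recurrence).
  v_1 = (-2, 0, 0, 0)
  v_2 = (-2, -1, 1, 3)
Orthogonal basis:
  u_1 = (-2, 0, 0, 0)
  u_2 = (0, -1, 1, 3)

Apply the Gram-Schmidt recurrence
  u_1 = v_1
  u_i = v_i − Σ_{j<i} ((v_i · u_j) / (u_j · u_j)) · u_j.

Step by step this gives:
  u_1 = (-2, 0, 0, 0)
  u_2 = (0, -1, 1, 3)

Orthogonality check:
  u_2 · u_1 = 0 (should be 0)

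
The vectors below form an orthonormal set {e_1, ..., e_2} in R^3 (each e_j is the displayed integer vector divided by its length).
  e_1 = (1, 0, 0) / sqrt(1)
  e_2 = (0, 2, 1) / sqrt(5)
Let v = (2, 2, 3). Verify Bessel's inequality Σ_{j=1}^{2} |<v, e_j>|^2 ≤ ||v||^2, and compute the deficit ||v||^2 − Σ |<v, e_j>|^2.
Σ |<v, e_j>|^2 = 69/5; ||v||^2 = 17; deficit = 16/5

Write each e_j = u_j / sqrt(<u_j, u_j>) where u_j is the displayed integer vector. Then <v, e_j> = <v, u_j> / sqrt(<u_j, u_j>), so |<v, e_j>|^2 = <v, u_j>^2 / <u_j, u_j>.
Coefficients: <v, e_1> = 2/sqrt(1), <v, e_2> = 7/sqrt(5).
Square and sum: Σ |<v, e_j>|^2 = 69/5.
Compute ||v||^2 = v·v = 17.
Deficit = 17 − 69/5 = 16/5 ≥ 0, confirming Bessel's inequality. (The deficit equals ||v − Σ <v,e_j> e_j||^2, the squared distance from v to span{e_j}.)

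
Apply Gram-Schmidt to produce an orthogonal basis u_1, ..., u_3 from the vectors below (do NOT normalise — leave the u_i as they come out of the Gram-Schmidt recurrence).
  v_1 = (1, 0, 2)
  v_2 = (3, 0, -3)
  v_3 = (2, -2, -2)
Orthogonal basis:
  u_1 = (1, 0, 2)
  u_2 = (18/5, 0, -9/5)
  u_3 = (0, -2, 0)

Apply the Gram-Schmidt recurrence
  u_1 = v_1
  u_i = v_i − Σ_{j<i} ((v_i · u_j) / (u_j · u_j)) · u_j.

Step by step this gives:
  u_1 = (1, 0, 2)
  u_2 = (18/5, 0, -9/5)
  u_3 = (0, -2, 0)

Orthogonality check:
  u_2 · u_1 = 0 (should be 0)
  u_3 · u_1 = 0 (should be 0)
  u_3 · u_2 = 0 (should be 0)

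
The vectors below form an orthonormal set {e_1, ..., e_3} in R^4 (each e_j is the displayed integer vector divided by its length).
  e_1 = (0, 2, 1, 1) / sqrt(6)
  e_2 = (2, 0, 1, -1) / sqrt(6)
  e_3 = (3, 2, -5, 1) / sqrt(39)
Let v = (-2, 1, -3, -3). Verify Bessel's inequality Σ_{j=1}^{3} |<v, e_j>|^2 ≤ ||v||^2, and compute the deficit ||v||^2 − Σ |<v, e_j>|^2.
Σ |<v, e_j>|^2 = 272/39; ||v||^2 = 23; deficit = 625/39

Write each e_j = u_j / sqrt(<u_j, u_j>) where u_j is the displayed integer vector. Then <v, e_j> = <v, u_j> / sqrt(<u_j, u_j>), so |<v, e_j>|^2 = <v, u_j>^2 / <u_j, u_j>.
Coefficients: <v, e_1> = -4/sqrt(6), <v, e_2> = -4/sqrt(6), <v, e_3> = 8/sqrt(39).
Square and sum: Σ |<v, e_j>|^2 = 272/39.
Compute ||v||^2 = v·v = 23.
Deficit = 23 − 272/39 = 625/39 ≥ 0, confirming Bessel's inequality. (The deficit equals ||v − Σ <v,e_j> e_j||^2, the squared distance from v to span{e_j}.)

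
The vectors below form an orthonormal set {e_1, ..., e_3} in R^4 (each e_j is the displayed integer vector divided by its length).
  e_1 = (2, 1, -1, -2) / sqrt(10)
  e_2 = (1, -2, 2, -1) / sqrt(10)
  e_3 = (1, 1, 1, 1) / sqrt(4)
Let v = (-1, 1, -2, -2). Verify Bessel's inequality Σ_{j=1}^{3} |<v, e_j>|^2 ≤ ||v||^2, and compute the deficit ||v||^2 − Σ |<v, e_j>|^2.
Σ |<v, e_j>|^2 = 9; ||v||^2 = 10; deficit = 1

Write each e_j = u_j / sqrt(<u_j, u_j>) where u_j is the displayed integer vector. Then <v, e_j> = <v, u_j> / sqrt(<u_j, u_j>), so |<v, e_j>|^2 = <v, u_j>^2 / <u_j, u_j>.
Coefficients: <v, e_1> = 5/sqrt(10), <v, e_2> = -5/sqrt(10), <v, e_3> = -4/sqrt(4).
Square and sum: Σ |<v, e_j>|^2 = 9.
Compute ||v||^2 = v·v = 10.
Deficit = 10 − 9 = 1 ≥ 0, confirming Bessel's inequality. (The deficit equals ||v − Σ <v,e_j> e_j||^2, the squared distance from v to span{e_j}.)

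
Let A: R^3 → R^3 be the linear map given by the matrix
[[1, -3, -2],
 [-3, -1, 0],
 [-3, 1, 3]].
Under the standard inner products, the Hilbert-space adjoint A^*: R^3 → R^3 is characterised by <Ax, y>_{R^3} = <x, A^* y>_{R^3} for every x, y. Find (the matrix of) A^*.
A^* = A^T =
[[1, -3, -3],
 [-3, -1, 1],
 [-2, 0, 3]]

For real matrices with standard dot products, the defining identity <Ax, y> = <x, A^* y> gives (Ax)^T y = x^T (A^*) y, i.e. x^T A^T y = x^T (A^*) y. Since this holds for all x, y, we must have A^* = A^T. Therefore
A^* =
[[1, -3, -3],
 [-3, -1, 1],
 [-2, 0, 3]].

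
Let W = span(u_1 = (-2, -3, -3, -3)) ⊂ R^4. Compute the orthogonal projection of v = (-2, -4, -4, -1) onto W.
proj_W(v) = (-2, -3, -3, -3)

Set up U = [u_1 | ... | u_1] ∈ R^(4×1). The projector onto W = col(U) is P = U (U^T U)^(-1) U^T.
Compute U^T U =
  [31],
and U^T v = (31).
Solve U^T U · c = U^T v for the coefficients: c = (1). The projection is proj_W(v) = U c.
Check: (v - proj_W(v)) · u_1 = 0  (should be 0).
Result: proj_W(v) = (-2, -3, -3, -3).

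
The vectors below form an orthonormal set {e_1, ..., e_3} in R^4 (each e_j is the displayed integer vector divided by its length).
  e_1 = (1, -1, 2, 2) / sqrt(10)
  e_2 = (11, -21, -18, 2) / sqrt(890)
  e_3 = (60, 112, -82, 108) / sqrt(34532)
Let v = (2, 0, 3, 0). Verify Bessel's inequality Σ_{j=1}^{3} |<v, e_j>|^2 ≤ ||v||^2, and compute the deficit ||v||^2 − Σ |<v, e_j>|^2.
Σ |<v, e_j>|^2 = 777/97; ||v||^2 = 13; deficit = 484/97

Write each e_j = u_j / sqrt(<u_j, u_j>) where u_j is the displayed integer vector. Then <v, e_j> = <v, u_j> / sqrt(<u_j, u_j>), so |<v, e_j>|^2 = <v, u_j>^2 / <u_j, u_j>.
Coefficients: <v, e_1> = 8/sqrt(10), <v, e_2> = -32/sqrt(890), <v, e_3> = -126/sqrt(34532).
Square and sum: Σ |<v, e_j>|^2 = 777/97.
Compute ||v||^2 = v·v = 13.
Deficit = 13 − 777/97 = 484/97 ≥ 0, confirming Bessel's inequality. (The deficit equals ||v − Σ <v,e_j> e_j||^2, the squared distance from v to span{e_j}.)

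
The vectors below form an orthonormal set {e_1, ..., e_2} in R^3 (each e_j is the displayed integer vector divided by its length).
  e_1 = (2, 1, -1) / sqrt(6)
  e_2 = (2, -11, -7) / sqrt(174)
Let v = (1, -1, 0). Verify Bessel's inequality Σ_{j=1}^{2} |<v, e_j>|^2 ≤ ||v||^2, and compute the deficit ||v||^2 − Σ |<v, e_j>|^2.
Σ |<v, e_j>|^2 = 33/29; ||v||^2 = 2; deficit = 25/29

Write each e_j = u_j / sqrt(<u_j, u_j>) where u_j is the displayed integer vector. Then <v, e_j> = <v, u_j> / sqrt(<u_j, u_j>), so |<v, e_j>|^2 = <v, u_j>^2 / <u_j, u_j>.
Coefficients: <v, e_1> = 1/sqrt(6), <v, e_2> = 13/sqrt(174).
Square and sum: Σ |<v, e_j>|^2 = 33/29.
Compute ||v||^2 = v·v = 2.
Deficit = 2 − 33/29 = 25/29 ≥ 0, confirming Bessel's inequality. (The deficit equals ||v − Σ <v,e_j> e_j||^2, the squared distance from v to span{e_j}.)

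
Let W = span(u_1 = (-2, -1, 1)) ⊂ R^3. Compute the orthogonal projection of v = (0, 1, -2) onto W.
proj_W(v) = (1, 1/2, -1/2)

Set up U = [u_1 | ... | u_1] ∈ R^(3×1). The projector onto W = col(U) is P = U (U^T U)^(-1) U^T.
Compute U^T U =
  [6],
and U^T v = (-3).
Solve U^T U · c = U^T v for the coefficients: c = (-1/2). The projection is proj_W(v) = U c.
Check: (v - proj_W(v)) · u_1 = 0  (should be 0).
Result: proj_W(v) = (1, 1/2, -1/2).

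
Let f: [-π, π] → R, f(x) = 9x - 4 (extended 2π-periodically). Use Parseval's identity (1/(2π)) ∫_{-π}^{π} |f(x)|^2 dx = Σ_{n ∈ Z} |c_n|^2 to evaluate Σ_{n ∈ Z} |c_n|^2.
Σ |c_n|^2 = 27π^2 + 16

Expand and integrate term by term over [-π, π]:
  ∫ (9x)^2 dx = 81·(2π^3/3); ∫ 2·9·(-4)·x dx = 0 (odd integrand); ∫ (-4)^2 dx = 16·2π.
So (1/(2π)) ∫_{-π}^{π} (9x - 4)^2 dx = 81π^2/3 + 16 = 27π^2 + 16.
Parseval ⇒ Σ |c_n|^2 = 27π^2 + 16.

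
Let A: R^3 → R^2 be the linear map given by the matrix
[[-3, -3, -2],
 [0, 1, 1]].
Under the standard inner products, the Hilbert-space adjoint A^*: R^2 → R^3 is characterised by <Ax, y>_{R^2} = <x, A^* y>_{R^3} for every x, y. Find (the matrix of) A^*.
A^* = A^T =
[[-3, 0],
 [-3, 1],
 [-2, 1]]

For real matrices with standard dot products, the defining identity <Ax, y> = <x, A^* y> gives (Ax)^T y = x^T (A^*) y, i.e. x^T A^T y = x^T (A^*) y. Since this holds for all x, y, we must have A^* = A^T. Therefore
A^* =
[[-3, 0],
 [-3, 1],
 [-2, 1]].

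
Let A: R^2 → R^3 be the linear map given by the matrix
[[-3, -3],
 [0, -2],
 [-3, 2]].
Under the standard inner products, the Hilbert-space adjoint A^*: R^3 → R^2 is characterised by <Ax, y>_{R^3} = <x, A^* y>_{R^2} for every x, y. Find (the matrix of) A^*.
A^* = A^T =
[[-3, 0, -3],
 [-3, -2, 2]]

For real matrices with standard dot products, the defining identity <Ax, y> = <x, A^* y> gives (Ax)^T y = x^T (A^*) y, i.e. x^T A^T y = x^T (A^*) y. Since this holds for all x, y, we must have A^* = A^T. Therefore
A^* =
[[-3, 0, -3],
 [-3, -2, 2]].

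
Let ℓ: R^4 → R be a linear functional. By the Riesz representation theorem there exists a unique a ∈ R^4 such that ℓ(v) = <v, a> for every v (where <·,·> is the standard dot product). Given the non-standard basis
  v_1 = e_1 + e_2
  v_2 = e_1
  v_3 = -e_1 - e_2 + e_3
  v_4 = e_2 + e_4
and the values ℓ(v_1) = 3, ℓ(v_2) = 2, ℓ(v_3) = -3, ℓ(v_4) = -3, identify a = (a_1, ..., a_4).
a = (2, 1, 0, -4)

Write a = (a_1, ..., a_4) in the standard basis. For each basis vector v_i, ℓ(v_i) = <v_i, a> is a linear equation in the a_j's. Collect the n equations into a matrix system V a = ℓ, where row i of V is v_i (expressed in the standard basis). Since V is invertible (lower-triangular with 1s on the diagonal, up to permutation), solve by back-substitution:
  V =
[[1, 1, 0, 0],
 [1, 0, 0, 0],
 [-1, -1, 1, 0],
 [0, 1, 0, 1]]
  V a = (3, 2, -3, -3)
Solving gives a = (2, 1, 0, -4).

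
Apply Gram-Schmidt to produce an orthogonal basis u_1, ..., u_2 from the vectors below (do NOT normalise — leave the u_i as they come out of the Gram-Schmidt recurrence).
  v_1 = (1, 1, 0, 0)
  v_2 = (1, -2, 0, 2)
Orthogonal basis:
  u_1 = (1, 1, 0, 0)
  u_2 = (3/2, -3/2, 0, 2)

Apply the Gram-Schmidt recurrence
  u_1 = v_1
  u_i = v_i − Σ_{j<i} ((v_i · u_j) / (u_j · u_j)) · u_j.

Step by step this gives:
  u_1 = (1, 1, 0, 0)
  u_2 = (3/2, -3/2, 0, 2)

Orthogonality check:
  u_2 · u_1 = 0 (should be 0)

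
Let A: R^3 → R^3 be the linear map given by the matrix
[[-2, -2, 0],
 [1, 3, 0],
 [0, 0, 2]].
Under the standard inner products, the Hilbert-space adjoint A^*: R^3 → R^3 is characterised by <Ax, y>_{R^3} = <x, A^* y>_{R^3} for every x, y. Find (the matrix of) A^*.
A^* = A^T =
[[-2, 1, 0],
 [-2, 3, 0],
 [0, 0, 2]]

For real matrices with standard dot products, the defining identity <Ax, y> = <x, A^* y> gives (Ax)^T y = x^T (A^*) y, i.e. x^T A^T y = x^T (A^*) y. Since this holds for all x, y, we must have A^* = A^T. Therefore
A^* =
[[-2, 1, 0],
 [-2, 3, 0],
 [0, 0, 2]].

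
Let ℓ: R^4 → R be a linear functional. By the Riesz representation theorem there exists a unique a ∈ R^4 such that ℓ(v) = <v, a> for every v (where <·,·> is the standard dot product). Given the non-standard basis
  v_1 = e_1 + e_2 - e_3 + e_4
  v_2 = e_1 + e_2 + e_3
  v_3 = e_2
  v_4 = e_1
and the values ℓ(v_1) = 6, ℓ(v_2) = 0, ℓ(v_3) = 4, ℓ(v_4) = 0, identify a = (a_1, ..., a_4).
a = (0, 4, -4, -2)

Write a = (a_1, ..., a_4) in the standard basis. For each basis vector v_i, ℓ(v_i) = <v_i, a> is a linear equation in the a_j's. Collect the n equations into a matrix system V a = ℓ, where row i of V is v_i (expressed in the standard basis). Since V is invertible (lower-triangular with 1s on the diagonal, up to permutation), solve by back-substitution:
  V =
[[1, 1, -1, 1],
 [1, 1, 1, 0],
 [0, 1, 0, 0],
 [1, 0, 0, 0]]
  V a = (6, 0, 4, 0)
Solving gives a = (0, 4, -4, -2).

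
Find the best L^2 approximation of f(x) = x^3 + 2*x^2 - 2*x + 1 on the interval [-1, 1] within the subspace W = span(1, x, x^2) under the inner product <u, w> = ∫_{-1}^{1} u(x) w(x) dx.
g(x) = 2*x^2 - 7*x/5 + 1

The best approximation g ∈ W is the orthogonal projection of f onto W. Writing g = a_0 + a_1 x + a_2 x^2, the coefficients solve the normal equations G · a = b where
  G_{ij} = <φ_i, φ_j> and b_i = <f, φ_i>, with φ_0 = 1, φ_1 = x, φ_2 = x^2.
G =
  [2, 0, 2/3]
  [0, 2/3, 0]
  [2/3, 0, 2/5],
b = (10/3, -14/15, 22/15).
Solving gives a_0 = 1, a_1 = -7/5, a_2 = 2, so
  g(x) = 2*x^2 - 7*x/5 + 1.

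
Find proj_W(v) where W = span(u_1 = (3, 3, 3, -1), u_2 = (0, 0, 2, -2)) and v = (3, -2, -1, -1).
proj_W(v) = (3/20, 3/20, 1/20, 1/20)

Set up U = [u_1 | ... | u_2] ∈ R^(4×2). The projector onto W = col(U) is P = U (U^T U)^(-1) U^T.
Compute U^T U =
  [28, 8]
  [8, 8],
and U^T v = (1, 0).
Solve U^T U · c = U^T v for the coefficients: c = (1/20, -1/20). The projection is proj_W(v) = U c.
Check: (v - proj_W(v)) · u_1 = 0  (should be 0).
Check: (v - proj_W(v)) · u_2 = 0  (should be 0).
Result: proj_W(v) = (3/20, 3/20, 1/20, 1/20).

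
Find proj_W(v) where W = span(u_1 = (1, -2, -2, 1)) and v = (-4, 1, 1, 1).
proj_W(v) = (-7/10, 7/5, 7/5, -7/10)

Set up U = [u_1 | ... | u_1] ∈ R^(4×1). The projector onto W = col(U) is P = U (U^T U)^(-1) U^T.
Compute U^T U =
  [10],
and U^T v = (-7).
Solve U^T U · c = U^T v for the coefficients: c = (-7/10). The projection is proj_W(v) = U c.
Check: (v - proj_W(v)) · u_1 = 0  (should be 0).
Result: proj_W(v) = (-7/10, 7/5, 7/5, -7/10).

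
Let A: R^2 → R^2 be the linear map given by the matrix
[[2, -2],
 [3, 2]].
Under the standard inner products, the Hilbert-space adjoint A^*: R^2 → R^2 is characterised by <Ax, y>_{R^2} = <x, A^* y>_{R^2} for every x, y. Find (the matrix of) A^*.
A^* = A^T =
[[2, 3],
 [-2, 2]]

For real matrices with standard dot products, the defining identity <Ax, y> = <x, A^* y> gives (Ax)^T y = x^T (A^*) y, i.e. x^T A^T y = x^T (A^*) y. Since this holds for all x, y, we must have A^* = A^T. Therefore
A^* =
[[2, 3],
 [-2, 2]].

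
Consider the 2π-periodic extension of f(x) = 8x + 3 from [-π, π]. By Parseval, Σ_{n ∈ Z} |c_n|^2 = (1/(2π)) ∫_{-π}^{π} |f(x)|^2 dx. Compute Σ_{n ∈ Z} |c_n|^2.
Σ |c_n|^2 = 64π^2/3 + 9

Expand and integrate term by term over [-π, π]:
  ∫ (8x)^2 dx = 64·(2π^3/3); ∫ 2·8·(3)·x dx = 0 (odd integrand); ∫ 3^2 dx = 9·2π.
So (1/(2π)) ∫_{-π}^{π} (8x + 3)^2 dx = 64π^2/3 + 9 = 64π^2/3 + 9.
Parseval ⇒ Σ |c_n|^2 = 64π^2/3 + 9.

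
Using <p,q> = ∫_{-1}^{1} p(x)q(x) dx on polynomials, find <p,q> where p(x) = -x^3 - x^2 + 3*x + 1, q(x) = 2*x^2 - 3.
<p,q> = -52/15

Expand the product: p(x)·q(x) = -2*x^5 - 2*x^4 + 9*x^3 + 5*x^2 - 9*x - 3.
∫_{-1}^{1} of each monomial x^k gives [2/(k+1) if k even, 0 if k odd]. Integrating term-by-term (or equivalently evaluating the antiderivative F(x) = -x^6/3 - 2*x^5/5 + 9*x^4/4 + 5*x^3/3 - 9*x^2/2 - 3*x at the endpoints):
  F(1) − F(−1) = -259/60 − (-17/20) = -52/15.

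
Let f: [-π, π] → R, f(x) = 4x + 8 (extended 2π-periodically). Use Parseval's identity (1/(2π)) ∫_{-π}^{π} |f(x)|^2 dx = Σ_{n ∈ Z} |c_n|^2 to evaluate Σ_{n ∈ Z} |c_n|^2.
Σ |c_n|^2 = 16π^2/3 + 64

Expand and integrate term by term over [-π, π]:
  ∫ (4x)^2 dx = 16·(2π^3/3); ∫ 2·4·(8)·x dx = 0 (odd integrand); ∫ 8^2 dx = 64·2π.
So (1/(2π)) ∫_{-π}^{π} (4x + 8)^2 dx = 16π^2/3 + 64 = 16π^2/3 + 64.
Parseval ⇒ Σ |c_n|^2 = 16π^2/3 + 64.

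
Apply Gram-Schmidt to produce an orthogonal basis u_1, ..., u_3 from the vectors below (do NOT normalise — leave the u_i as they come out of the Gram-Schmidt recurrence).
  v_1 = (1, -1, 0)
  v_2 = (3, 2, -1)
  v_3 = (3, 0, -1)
Orthogonal basis:
  u_1 = (1, -1, 0)
  u_2 = (5/2, 5/2, -1)
  u_3 = (-2/27, -2/27, -10/27)

Apply the Gram-Schmidt recurrence
  u_1 = v_1
  u_i = v_i − Σ_{j<i} ((v_i · u_j) / (u_j · u_j)) · u_j.

Step by step this gives:
  u_1 = (1, -1, 0)
  u_2 = (5/2, 5/2, -1)
  u_3 = (-2/27, -2/27, -10/27)

Orthogonality check:
  u_2 · u_1 = 0 (should be 0)
  u_3 · u_1 = 0 (should be 0)
  u_3 · u_2 = 0 (should be 0)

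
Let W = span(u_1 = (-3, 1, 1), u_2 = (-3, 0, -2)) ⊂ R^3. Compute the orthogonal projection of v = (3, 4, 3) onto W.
proj_W(v) = (108/47, 79/94, 381/94)

Set up U = [u_1 | ... | u_2] ∈ R^(3×2). The projector onto W = col(U) is P = U (U^T U)^(-1) U^T.
Compute U^T U =
  [11, 7]
  [7, 13],
and U^T v = (-2, -15).
Solve U^T U · c = U^T v for the coefficients: c = (79/94, -151/94). The projection is proj_W(v) = U c.
Check: (v - proj_W(v)) · u_1 = 0  (should be 0).
Check: (v - proj_W(v)) · u_2 = 0  (should be 0).
Result: proj_W(v) = (108/47, 79/94, 381/94).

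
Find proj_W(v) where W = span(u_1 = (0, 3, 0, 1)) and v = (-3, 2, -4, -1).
proj_W(v) = (0, 3/2, 0, 1/2)

Set up U = [u_1 | ... | u_1] ∈ R^(4×1). The projector onto W = col(U) is P = U (U^T U)^(-1) U^T.
Compute U^T U =
  [10],
and U^T v = (5).
Solve U^T U · c = U^T v for the coefficients: c = (1/2). The projection is proj_W(v) = U c.
Check: (v - proj_W(v)) · u_1 = 0  (should be 0).
Result: proj_W(v) = (0, 3/2, 0, 1/2).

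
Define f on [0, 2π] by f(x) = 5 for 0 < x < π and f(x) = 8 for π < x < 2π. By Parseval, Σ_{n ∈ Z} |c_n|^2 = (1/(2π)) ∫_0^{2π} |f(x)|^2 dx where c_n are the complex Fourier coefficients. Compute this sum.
Σ |c_n|^2 = 89/2

Parseval equates the L^2 energy of f (normalised by 1/(2π)) with the ℓ^2 sum of its Fourier coefficients: (1/(2π)) ∫_0^{2π} |f|^2 = Σ |c_n|^2.
Compute the left side: (1/(2π)) [∫_0^π 5^2 dx + ∫_π^{2π} 8^2 dx] = (1/(2π)) · (25π + 64π) = (25 + 64)/2 = 89/2.
So Σ_{n ∈ Z} |c_n|^2 = 89/2.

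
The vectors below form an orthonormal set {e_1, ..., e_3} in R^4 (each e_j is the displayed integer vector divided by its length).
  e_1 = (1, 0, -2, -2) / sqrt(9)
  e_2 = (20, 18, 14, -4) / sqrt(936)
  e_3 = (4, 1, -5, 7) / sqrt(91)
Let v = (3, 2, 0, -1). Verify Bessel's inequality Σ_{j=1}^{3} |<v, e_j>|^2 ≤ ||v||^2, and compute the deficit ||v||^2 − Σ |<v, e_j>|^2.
Σ |<v, e_j>|^2 = 14; ||v||^2 = 14; deficit = 0

Write each e_j = u_j / sqrt(<u_j, u_j>) where u_j is the displayed integer vector. Then <v, e_j> = <v, u_j> / sqrt(<u_j, u_j>), so |<v, e_j>|^2 = <v, u_j>^2 / <u_j, u_j>.
Coefficients: <v, e_1> = 5/sqrt(9), <v, e_2> = 100/sqrt(936), <v, e_3> = 7/sqrt(91).
Square and sum: Σ |<v, e_j>|^2 = 14.
Compute ||v||^2 = v·v = 14.
Deficit = 14 − 14 = 0 ≥ 0, confirming Bessel's inequality. (The deficit equals ||v − Σ <v,e_j> e_j||^2, the squared distance from v to span{e_j}.)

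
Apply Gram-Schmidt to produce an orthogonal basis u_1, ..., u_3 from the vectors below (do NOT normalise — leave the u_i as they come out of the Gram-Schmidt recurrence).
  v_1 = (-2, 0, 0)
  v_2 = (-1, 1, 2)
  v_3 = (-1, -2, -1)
Orthogonal basis:
  u_1 = (-2, 0, 0)
  u_2 = (0, 1, 2)
  u_3 = (0, -6/5, 3/5)

Apply the Gram-Schmidt recurrence
  u_1 = v_1
  u_i = v_i − Σ_{j<i} ((v_i · u_j) / (u_j · u_j)) · u_j.

Step by step this gives:
  u_1 = (-2, 0, 0)
  u_2 = (0, 1, 2)
  u_3 = (0, -6/5, 3/5)

Orthogonality check:
  u_2 · u_1 = 0 (should be 0)
  u_3 · u_1 = 0 (should be 0)
  u_3 · u_2 = 0 (should be 0)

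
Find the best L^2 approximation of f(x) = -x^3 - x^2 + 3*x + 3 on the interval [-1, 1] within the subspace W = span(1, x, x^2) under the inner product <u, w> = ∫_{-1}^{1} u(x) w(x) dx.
g(x) = -x^2 + 12*x/5 + 3

The best approximation g ∈ W is the orthogonal projection of f onto W. Writing g = a_0 + a_1 x + a_2 x^2, the coefficients solve the normal equations G · a = b where
  G_{ij} = <φ_i, φ_j> and b_i = <f, φ_i>, with φ_0 = 1, φ_1 = x, φ_2 = x^2.
G =
  [2, 0, 2/3]
  [0, 2/3, 0]
  [2/3, 0, 2/5],
b = (16/3, 8/5, 8/5).
Solving gives a_0 = 3, a_1 = 12/5, a_2 = -1, so
  g(x) = -x^2 + 12*x/5 + 3.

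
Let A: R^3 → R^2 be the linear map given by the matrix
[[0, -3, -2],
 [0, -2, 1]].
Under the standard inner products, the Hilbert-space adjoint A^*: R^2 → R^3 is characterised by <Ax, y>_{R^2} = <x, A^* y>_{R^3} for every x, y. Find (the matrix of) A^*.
A^* = A^T =
[[0, 0],
 [-3, -2],
 [-2, 1]]

For real matrices with standard dot products, the defining identity <Ax, y> = <x, A^* y> gives (Ax)^T y = x^T (A^*) y, i.e. x^T A^T y = x^T (A^*) y. Since this holds for all x, y, we must have A^* = A^T. Therefore
A^* =
[[0, 0],
 [-3, -2],
 [-2, 1]].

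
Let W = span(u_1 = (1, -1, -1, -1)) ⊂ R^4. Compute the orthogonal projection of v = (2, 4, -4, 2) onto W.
proj_W(v) = (0, 0, 0, 0)

Set up U = [u_1 | ... | u_1] ∈ R^(4×1). The projector onto W = col(U) is P = U (U^T U)^(-1) U^T.
Compute U^T U =
  [4],
and U^T v = (0).
Solve U^T U · c = U^T v for the coefficients: c = (0). The projection is proj_W(v) = U c.
Check: (v - proj_W(v)) · u_1 = 0  (should be 0).
Result: proj_W(v) = (0, 0, 0, 0).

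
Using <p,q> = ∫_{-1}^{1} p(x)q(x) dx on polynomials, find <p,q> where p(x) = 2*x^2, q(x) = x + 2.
<p,q> = 8/3

Expand the product: p(x)·q(x) = 2*x^3 + 4*x^2.
∫_{-1}^{1} of each monomial x^k gives [2/(k+1) if k even, 0 if k odd]. Integrating term-by-term (or equivalently evaluating the antiderivative F(x) = x^4/2 + 4*x^3/3 at the endpoints):
  F(1) − F(−1) = 11/6 − (-5/6) = 8/3.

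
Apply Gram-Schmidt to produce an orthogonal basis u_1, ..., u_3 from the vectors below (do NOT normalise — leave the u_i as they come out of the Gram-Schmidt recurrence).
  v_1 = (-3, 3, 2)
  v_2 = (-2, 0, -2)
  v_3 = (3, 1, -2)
Orthogonal basis:
  u_1 = (-3, 3, 2)
  u_2 = (-19/11, -3/11, -24/11)
  u_3 = (60/43, 100/43, -60/43)

Apply the Gram-Schmidt recurrence
  u_1 = v_1
  u_i = v_i − Σ_{j<i} ((v_i · u_j) / (u_j · u_j)) · u_j.

Step by step this gives:
  u_1 = (-3, 3, 2)
  u_2 = (-19/11, -3/11, -24/11)
  u_3 = (60/43, 100/43, -60/43)

Orthogonality check:
  u_2 · u_1 = 0 (should be 0)
  u_3 · u_1 = 0 (should be 0)
  u_3 · u_2 = 0 (should be 0)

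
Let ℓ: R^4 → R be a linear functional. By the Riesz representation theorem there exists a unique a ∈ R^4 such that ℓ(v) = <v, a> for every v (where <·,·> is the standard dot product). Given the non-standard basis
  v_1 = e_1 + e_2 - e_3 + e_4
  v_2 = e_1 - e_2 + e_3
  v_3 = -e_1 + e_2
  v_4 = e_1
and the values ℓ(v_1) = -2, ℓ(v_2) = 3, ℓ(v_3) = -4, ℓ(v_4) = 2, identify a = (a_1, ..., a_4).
a = (2, -2, -1, -3)

Write a = (a_1, ..., a_4) in the standard basis. For each basis vector v_i, ℓ(v_i) = <v_i, a> is a linear equation in the a_j's. Collect the n equations into a matrix system V a = ℓ, where row i of V is v_i (expressed in the standard basis). Since V is invertible (lower-triangular with 1s on the diagonal, up to permutation), solve by back-substitution:
  V =
[[1, 1, -1, 1],
 [1, -1, 1, 0],
 [-1, 1, 0, 0],
 [1, 0, 0, 0]]
  V a = (-2, 3, -4, 2)
Solving gives a = (2, -2, -1, -3).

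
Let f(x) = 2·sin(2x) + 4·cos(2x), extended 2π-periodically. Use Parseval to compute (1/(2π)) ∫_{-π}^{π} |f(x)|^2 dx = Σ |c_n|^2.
Σ |c_n|^2 = 10

Expand |f|^2 and use orthogonality of {sin(nx), cos(mx)} on [-π, π]:
  ∫_{-π}^{π} sin(nx)^2 dx = π, ∫ cos(mx)^2 dx = π, and cross terms integrate to 0.
So ∫_{-π}^{π} f(x)^2 dx = 2^2 · π + 4^2 · π = (4 + 16)π.
Divide by 2π: (4 + 16)/2 = 10.
By Parseval, this equals Σ |c_n|^2.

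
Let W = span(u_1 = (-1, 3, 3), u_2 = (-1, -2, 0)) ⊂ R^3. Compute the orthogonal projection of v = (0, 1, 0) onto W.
proj_W(v) = (9/35, 61/70, 3/14)

Set up U = [u_1 | ... | u_2] ∈ R^(3×2). The projector onto W = col(U) is P = U (U^T U)^(-1) U^T.
Compute U^T U =
  [19, -5]
  [-5, 5],
and U^T v = (3, -2).
Solve U^T U · c = U^T v for the coefficients: c = (1/14, -23/70). The projection is proj_W(v) = U c.
Check: (v - proj_W(v)) · u_1 = 0  (should be 0).
Check: (v - proj_W(v)) · u_2 = 0  (should be 0).
Result: proj_W(v) = (9/35, 61/70, 3/14).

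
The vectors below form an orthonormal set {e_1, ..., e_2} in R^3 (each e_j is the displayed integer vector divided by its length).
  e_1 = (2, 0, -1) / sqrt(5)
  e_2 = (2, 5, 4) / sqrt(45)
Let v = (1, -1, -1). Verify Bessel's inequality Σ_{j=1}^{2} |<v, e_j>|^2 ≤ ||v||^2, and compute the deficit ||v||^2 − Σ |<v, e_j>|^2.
Σ |<v, e_j>|^2 = 26/9; ||v||^2 = 3; deficit = 1/9

Write each e_j = u_j / sqrt(<u_j, u_j>) where u_j is the displayed integer vector. Then <v, e_j> = <v, u_j> / sqrt(<u_j, u_j>), so |<v, e_j>|^2 = <v, u_j>^2 / <u_j, u_j>.
Coefficients: <v, e_1> = 3/sqrt(5), <v, e_2> = -7/sqrt(45).
Square and sum: Σ |<v, e_j>|^2 = 26/9.
Compute ||v||^2 = v·v = 3.
Deficit = 3 − 26/9 = 1/9 ≥ 0, confirming Bessel's inequality. (The deficit equals ||v − Σ <v,e_j> e_j||^2, the squared distance from v to span{e_j}.)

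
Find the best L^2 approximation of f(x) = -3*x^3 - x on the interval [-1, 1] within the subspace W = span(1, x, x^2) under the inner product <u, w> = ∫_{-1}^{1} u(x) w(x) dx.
g(x) = -14*x/5

The best approximation g ∈ W is the orthogonal projection of f onto W. Writing g = a_0 + a_1 x + a_2 x^2, the coefficients solve the normal equations G · a = b where
  G_{ij} = <φ_i, φ_j> and b_i = <f, φ_i>, with φ_0 = 1, φ_1 = x, φ_2 = x^2.
G =
  [2, 0, 2/3]
  [0, 2/3, 0]
  [2/3, 0, 2/5],
b = (0, -28/15, 0).
Solving gives a_0 = 0, a_1 = -14/5, a_2 = 0, so
  g(x) = -14*x/5.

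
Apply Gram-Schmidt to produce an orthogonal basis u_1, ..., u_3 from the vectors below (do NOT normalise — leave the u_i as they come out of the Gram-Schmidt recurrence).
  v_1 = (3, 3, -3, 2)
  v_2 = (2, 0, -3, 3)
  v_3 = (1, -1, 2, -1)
Orthogonal basis:
  u_1 = (3, 3, -3, 2)
  u_2 = (-1/31, -63/31, -30/31, 51/31)
  u_3 = (426/241, -154/241, 248/241, -36/241)

Apply the Gram-Schmidt recurrence
  u_1 = v_1
  u_i = v_i − Σ_{j<i} ((v_i · u_j) / (u_j · u_j)) · u_j.

Step by step this gives:
  u_1 = (3, 3, -3, 2)
  u_2 = (-1/31, -63/31, -30/31, 51/31)
  u_3 = (426/241, -154/241, 248/241, -36/241)

Orthogonality check:
  u_2 · u_1 = 0 (should be 0)
  u_3 · u_1 = 0 (should be 0)
  u_3 · u_2 = 0 (should be 0)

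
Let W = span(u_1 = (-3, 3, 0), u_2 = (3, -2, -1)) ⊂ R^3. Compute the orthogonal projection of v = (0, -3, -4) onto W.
proj_W(v) = (7/3, -2/3, -5/3)

Set up U = [u_1 | ... | u_2] ∈ R^(3×2). The projector onto W = col(U) is P = U (U^T U)^(-1) U^T.
Compute U^T U =
  [18, -15]
  [-15, 14],
and U^T v = (-9, 10).
Solve U^T U · c = U^T v for the coefficients: c = (8/9, 5/3). The projection is proj_W(v) = U c.
Check: (v - proj_W(v)) · u_1 = 0  (should be 0).
Check: (v - proj_W(v)) · u_2 = 0  (should be 0).
Result: proj_W(v) = (7/3, -2/3, -5/3).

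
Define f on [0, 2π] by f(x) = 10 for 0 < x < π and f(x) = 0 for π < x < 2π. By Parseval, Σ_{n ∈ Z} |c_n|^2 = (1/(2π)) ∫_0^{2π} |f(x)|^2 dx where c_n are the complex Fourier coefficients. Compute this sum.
Σ |c_n|^2 = 50

Parseval equates the L^2 energy of f (normalised by 1/(2π)) with the ℓ^2 sum of its Fourier coefficients: (1/(2π)) ∫_0^{2π} |f|^2 = Σ |c_n|^2.
Compute the left side: (1/(2π)) [∫_0^π 10^2 dx + ∫_π^{2π} 0^2 dx] = (1/(2π)) · (100π + 0π) = (100 + 0)/2 = 50.
So Σ_{n ∈ Z} |c_n|^2 = 50.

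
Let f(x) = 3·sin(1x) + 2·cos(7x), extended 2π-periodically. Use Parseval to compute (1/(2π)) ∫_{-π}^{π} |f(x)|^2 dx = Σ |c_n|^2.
Σ |c_n|^2 = 13/2

Expand |f|^2 and use orthogonality of {sin(nx), cos(mx)} on [-π, π]:
  ∫_{-π}^{π} sin(nx)^2 dx = π, ∫ cos(mx)^2 dx = π, and cross terms integrate to 0.
So ∫_{-π}^{π} f(x)^2 dx = 3^2 · π + 2^2 · π = (9 + 4)π.
Divide by 2π: (9 + 4)/2 = 13/2.
By Parseval, this equals Σ |c_n|^2.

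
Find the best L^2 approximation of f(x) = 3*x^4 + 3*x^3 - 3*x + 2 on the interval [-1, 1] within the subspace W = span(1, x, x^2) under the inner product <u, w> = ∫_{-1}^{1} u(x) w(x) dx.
g(x) = 18*x^2/7 - 6*x/5 + 61/35

The best approximation g ∈ W is the orthogonal projection of f onto W. Writing g = a_0 + a_1 x + a_2 x^2, the coefficients solve the normal equations G · a = b where
  G_{ij} = <φ_i, φ_j> and b_i = <f, φ_i>, with φ_0 = 1, φ_1 = x, φ_2 = x^2.
G =
  [2, 0, 2/3]
  [0, 2/3, 0]
  [2/3, 0, 2/5],
b = (26/5, -4/5, 46/21).
Solving gives a_0 = 61/35, a_1 = -6/5, a_2 = 18/7, so
  g(x) = 18*x^2/7 - 6*x/5 + 61/35.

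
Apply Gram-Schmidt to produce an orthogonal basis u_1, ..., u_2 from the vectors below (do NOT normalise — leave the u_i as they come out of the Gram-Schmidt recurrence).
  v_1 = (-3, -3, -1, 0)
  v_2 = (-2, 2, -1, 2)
Orthogonal basis:
  u_1 = (-3, -3, -1, 0)
  u_2 = (-35/19, 41/19, -18/19, 2)

Apply the Gram-Schmidt recurrence
  u_1 = v_1
  u_i = v_i − Σ_{j<i} ((v_i · u_j) / (u_j · u_j)) · u_j.

Step by step this gives:
  u_1 = (-3, -3, -1, 0)
  u_2 = (-35/19, 41/19, -18/19, 2)

Orthogonality check:
  u_2 · u_1 = 0 (should be 0)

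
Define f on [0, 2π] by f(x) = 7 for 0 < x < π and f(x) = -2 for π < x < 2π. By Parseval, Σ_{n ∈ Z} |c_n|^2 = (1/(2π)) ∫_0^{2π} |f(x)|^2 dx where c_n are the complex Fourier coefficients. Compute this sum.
Σ |c_n|^2 = 53/2

Parseval equates the L^2 energy of f (normalised by 1/(2π)) with the ℓ^2 sum of its Fourier coefficients: (1/(2π)) ∫_0^{2π} |f|^2 = Σ |c_n|^2.
Compute the left side: (1/(2π)) [∫_0^π 7^2 dx + ∫_π^{2π} (-2)^2 dx] = (1/(2π)) · (49π + 4π) = (49 + 4)/2 = 53/2.
So Σ_{n ∈ Z} |c_n|^2 = 53/2.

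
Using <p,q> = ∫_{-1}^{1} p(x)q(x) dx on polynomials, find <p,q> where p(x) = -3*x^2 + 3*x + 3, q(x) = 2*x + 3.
<p,q> = 16

Expand the product: p(x)·q(x) = -6*x^3 - 3*x^2 + 15*x + 9.
∫_{-1}^{1} of each monomial x^k gives [2/(k+1) if k even, 0 if k odd]. Integrating term-by-term (or equivalently evaluating the antiderivative F(x) = -3*x^4/2 - x^3 + 15*x^2/2 + 9*x at the endpoints):
  F(1) − F(−1) = 14 − (-2) = 16.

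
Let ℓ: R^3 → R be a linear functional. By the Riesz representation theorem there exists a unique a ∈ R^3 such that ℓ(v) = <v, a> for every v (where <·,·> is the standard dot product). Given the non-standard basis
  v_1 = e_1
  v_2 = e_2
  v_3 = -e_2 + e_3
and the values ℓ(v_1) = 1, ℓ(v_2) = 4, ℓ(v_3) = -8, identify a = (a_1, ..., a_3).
a = (1, 4, -4)

Write a = (a_1, ..., a_3) in the standard basis. For each basis vector v_i, ℓ(v_i) = <v_i, a> is a linear equation in the a_j's. Collect the n equations into a matrix system V a = ℓ, where row i of V is v_i (expressed in the standard basis). Since V is invertible (lower-triangular with 1s on the diagonal, up to permutation), solve by back-substitution:
  V =
[[1, 0, 0],
 [0, 1, 0],
 [0, -1, 1]]
  V a = (1, 4, -8)
Solving gives a = (1, 4, -4).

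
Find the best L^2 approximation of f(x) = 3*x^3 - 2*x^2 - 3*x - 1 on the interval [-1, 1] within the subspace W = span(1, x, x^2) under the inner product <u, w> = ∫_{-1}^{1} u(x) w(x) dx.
g(x) = -2*x^2 - 6*x/5 - 1

The best approximation g ∈ W is the orthogonal projection of f onto W. Writing g = a_0 + a_1 x + a_2 x^2, the coefficients solve the normal equations G · a = b where
  G_{ij} = <φ_i, φ_j> and b_i = <f, φ_i>, with φ_0 = 1, φ_1 = x, φ_2 = x^2.
G =
  [2, 0, 2/3]
  [0, 2/3, 0]
  [2/3, 0, 2/5],
b = (-10/3, -4/5, -22/15).
Solving gives a_0 = -1, a_1 = -6/5, a_2 = -2, so
  g(x) = -2*x^2 - 6*x/5 - 1.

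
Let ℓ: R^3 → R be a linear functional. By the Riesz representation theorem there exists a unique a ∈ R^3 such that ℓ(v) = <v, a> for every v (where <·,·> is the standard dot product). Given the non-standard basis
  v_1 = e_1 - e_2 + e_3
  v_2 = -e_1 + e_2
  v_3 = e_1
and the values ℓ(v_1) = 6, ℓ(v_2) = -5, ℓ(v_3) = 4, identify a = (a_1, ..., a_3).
a = (4, -1, 1)

Write a = (a_1, ..., a_3) in the standard basis. For each basis vector v_i, ℓ(v_i) = <v_i, a> is a linear equation in the a_j's. Collect the n equations into a matrix system V a = ℓ, where row i of V is v_i (expressed in the standard basis). Since V is invertible (lower-triangular with 1s on the diagonal, up to permutation), solve by back-substitution:
  V =
[[1, -1, 1],
 [-1, 1, 0],
 [1, 0, 0]]
  V a = (6, -5, 4)
Solving gives a = (4, -1, 1).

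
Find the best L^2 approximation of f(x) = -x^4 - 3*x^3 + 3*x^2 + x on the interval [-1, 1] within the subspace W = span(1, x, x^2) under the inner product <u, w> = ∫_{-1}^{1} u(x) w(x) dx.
g(x) = 15*x^2/7 - 4*x/5 + 3/35

The best approximation g ∈ W is the orthogonal projection of f onto W. Writing g = a_0 + a_1 x + a_2 x^2, the coefficients solve the normal equations G · a = b where
  G_{ij} = <φ_i, φ_j> and b_i = <f, φ_i>, with φ_0 = 1, φ_1 = x, φ_2 = x^2.
G =
  [2, 0, 2/3]
  [0, 2/3, 0]
  [2/3, 0, 2/5],
b = (8/5, -8/15, 32/35).
Solving gives a_0 = 3/35, a_1 = -4/5, a_2 = 15/7, so
  g(x) = 15*x^2/7 - 4*x/5 + 3/35.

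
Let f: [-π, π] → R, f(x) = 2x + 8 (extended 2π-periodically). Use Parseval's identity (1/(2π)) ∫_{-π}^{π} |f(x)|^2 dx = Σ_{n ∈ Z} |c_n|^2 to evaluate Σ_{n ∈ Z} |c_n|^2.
Σ |c_n|^2 = 4π^2/3 + 64

Expand and integrate term by term over [-π, π]:
  ∫ (2x)^2 dx = 4·(2π^3/3); ∫ 2·2·(8)·x dx = 0 (odd integrand); ∫ 8^2 dx = 64·2π.
So (1/(2π)) ∫_{-π}^{π} (2x + 8)^2 dx = 4π^2/3 + 64 = 4π^2/3 + 64.
Parseval ⇒ Σ |c_n|^2 = 4π^2/3 + 64.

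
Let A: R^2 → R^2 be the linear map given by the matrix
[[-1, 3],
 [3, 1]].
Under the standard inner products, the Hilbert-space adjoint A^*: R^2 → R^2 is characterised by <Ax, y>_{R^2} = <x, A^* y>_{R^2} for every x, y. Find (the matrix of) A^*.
A^* = A^T =
[[-1, 3],
 [3, 1]]

For real matrices with standard dot products, the defining identity <Ax, y> = <x, A^* y> gives (Ax)^T y = x^T (A^*) y, i.e. x^T A^T y = x^T (A^*) y. Since this holds for all x, y, we must have A^* = A^T. Therefore
A^* =
[[-1, 3],
 [3, 1]].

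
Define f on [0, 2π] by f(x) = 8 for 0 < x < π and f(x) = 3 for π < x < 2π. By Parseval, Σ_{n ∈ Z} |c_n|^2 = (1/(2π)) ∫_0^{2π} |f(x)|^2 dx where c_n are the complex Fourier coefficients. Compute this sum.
Σ |c_n|^2 = 73/2

Parseval equates the L^2 energy of f (normalised by 1/(2π)) with the ℓ^2 sum of its Fourier coefficients: (1/(2π)) ∫_0^{2π} |f|^2 = Σ |c_n|^2.
Compute the left side: (1/(2π)) [∫_0^π 8^2 dx + ∫_π^{2π} 3^2 dx] = (1/(2π)) · (64π + 9π) = (64 + 9)/2 = 73/2.
So Σ_{n ∈ Z} |c_n|^2 = 73/2.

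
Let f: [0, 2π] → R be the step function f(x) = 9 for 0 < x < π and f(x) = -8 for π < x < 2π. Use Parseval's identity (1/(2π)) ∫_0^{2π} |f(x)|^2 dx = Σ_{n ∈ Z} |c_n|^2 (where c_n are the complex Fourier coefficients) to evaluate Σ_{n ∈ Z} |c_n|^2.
Σ |c_n|^2 = 145/2

Parseval equates the L^2 energy of f (normalised by 1/(2π)) with the ℓ^2 sum of its Fourier coefficients: (1/(2π)) ∫_0^{2π} |f|^2 = Σ |c_n|^2.
Compute the left side: (1/(2π)) [∫_0^π 9^2 dx + ∫_π^{2π} (-8)^2 dx] = (1/(2π)) · (81π + 64π) = (81 + 64)/2 = 145/2.
So Σ_{n ∈ Z} |c_n|^2 = 145/2.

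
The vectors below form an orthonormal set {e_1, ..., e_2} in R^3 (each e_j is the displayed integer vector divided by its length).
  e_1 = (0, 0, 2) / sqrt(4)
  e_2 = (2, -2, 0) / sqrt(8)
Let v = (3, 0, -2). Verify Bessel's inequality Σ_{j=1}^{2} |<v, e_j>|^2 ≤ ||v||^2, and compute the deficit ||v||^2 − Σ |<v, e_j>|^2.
Σ |<v, e_j>|^2 = 17/2; ||v||^2 = 13; deficit = 9/2

Write each e_j = u_j / sqrt(<u_j, u_j>) where u_j is the displayed integer vector. Then <v, e_j> = <v, u_j> / sqrt(<u_j, u_j>), so |<v, e_j>|^2 = <v, u_j>^2 / <u_j, u_j>.
Coefficients: <v, e_1> = -4/sqrt(4), <v, e_2> = 6/sqrt(8).
Square and sum: Σ |<v, e_j>|^2 = 17/2.
Compute ||v||^2 = v·v = 13.
Deficit = 13 − 17/2 = 9/2 ≥ 0, confirming Bessel's inequality. (The deficit equals ||v − Σ <v,e_j> e_j||^2, the squared distance from v to span{e_j}.)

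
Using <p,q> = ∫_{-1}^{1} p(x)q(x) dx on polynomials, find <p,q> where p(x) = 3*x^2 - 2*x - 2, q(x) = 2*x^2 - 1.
<p,q> = 26/15

Expand the product: p(x)·q(x) = 6*x^4 - 4*x^3 - 7*x^2 + 2*x + 2.
∫_{-1}^{1} of each monomial x^k gives [2/(k+1) if k even, 0 if k odd]. Integrating term-by-term (or equivalently evaluating the antiderivative F(x) = 6*x^5/5 - x^4 - 7*x^3/3 + x^2 + 2*x at the endpoints):
  F(1) − F(−1) = 13/15 − (-13/15) = 26/15.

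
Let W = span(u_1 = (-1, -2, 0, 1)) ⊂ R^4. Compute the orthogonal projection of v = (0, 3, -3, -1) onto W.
proj_W(v) = (7/6, 7/3, 0, -7/6)

Set up U = [u_1 | ... | u_1] ∈ R^(4×1). The projector onto W = col(U) is P = U (U^T U)^(-1) U^T.
Compute U^T U =
  [6],
and U^T v = (-7).
Solve U^T U · c = U^T v for the coefficients: c = (-7/6). The projection is proj_W(v) = U c.
Check: (v - proj_W(v)) · u_1 = 0  (should be 0).
Result: proj_W(v) = (7/6, 7/3, 0, -7/6).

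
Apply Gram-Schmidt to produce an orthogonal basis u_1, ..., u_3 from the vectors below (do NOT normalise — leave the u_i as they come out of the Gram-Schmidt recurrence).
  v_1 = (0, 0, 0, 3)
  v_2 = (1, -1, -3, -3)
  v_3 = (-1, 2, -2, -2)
Orthogonal basis:
  u_1 = (0, 0, 0, 3)
  u_2 = (1, -1, -3, 0)
  u_3 = (-14/11, 25/11, -13/11, 0)

Apply the Gram-Schmidt recurrence
  u_1 = v_1
  u_i = v_i − Σ_{j<i} ((v_i · u_j) / (u_j · u_j)) · u_j.

Step by step this gives:
  u_1 = (0, 0, 0, 3)
  u_2 = (1, -1, -3, 0)
  u_3 = (-14/11, 25/11, -13/11, 0)

Orthogonality check:
  u_2 · u_1 = 0 (should be 0)
  u_3 · u_1 = 0 (should be 0)
  u_3 · u_2 = 0 (should be 0)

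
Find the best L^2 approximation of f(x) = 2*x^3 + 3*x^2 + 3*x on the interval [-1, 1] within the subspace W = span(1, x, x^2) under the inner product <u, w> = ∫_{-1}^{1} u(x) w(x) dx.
g(x) = 3*x^2 + 21*x/5

The best approximation g ∈ W is the orthogonal projection of f onto W. Writing g = a_0 + a_1 x + a_2 x^2, the coefficients solve the normal equations G · a = b where
  G_{ij} = <φ_i, φ_j> and b_i = <f, φ_i>, with φ_0 = 1, φ_1 = x, φ_2 = x^2.
G =
  [2, 0, 2/3]
  [0, 2/3, 0]
  [2/3, 0, 2/5],
b = (2, 14/5, 6/5).
Solving gives a_0 = 0, a_1 = 21/5, a_2 = 3, so
  g(x) = 3*x^2 + 21*x/5.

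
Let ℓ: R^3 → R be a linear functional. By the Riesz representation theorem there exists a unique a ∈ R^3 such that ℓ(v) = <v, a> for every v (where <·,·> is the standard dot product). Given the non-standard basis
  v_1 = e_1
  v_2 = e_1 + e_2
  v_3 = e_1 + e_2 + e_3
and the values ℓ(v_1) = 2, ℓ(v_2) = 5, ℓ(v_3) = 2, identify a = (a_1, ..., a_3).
a = (2, 3, -3)

Write a = (a_1, ..., a_3) in the standard basis. For each basis vector v_i, ℓ(v_i) = <v_i, a> is a linear equation in the a_j's. Collect the n equations into a matrix system V a = ℓ, where row i of V is v_i (expressed in the standard basis). Since V is invertible (lower-triangular with 1s on the diagonal, up to permutation), solve by back-substitution:
  V =
[[1, 0, 0],
 [1, 1, 0],
 [1, 1, 1]]
  V a = (2, 5, 2)
Solving gives a = (2, 3, -3).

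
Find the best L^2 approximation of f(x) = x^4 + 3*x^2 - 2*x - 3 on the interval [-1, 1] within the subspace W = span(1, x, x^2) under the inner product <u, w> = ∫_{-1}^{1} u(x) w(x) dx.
g(x) = 27*x^2/7 - 2*x - 108/35

The best approximation g ∈ W is the orthogonal projection of f onto W. Writing g = a_0 + a_1 x + a_2 x^2, the coefficients solve the normal equations G · a = b where
  G_{ij} = <φ_i, φ_j> and b_i = <f, φ_i>, with φ_0 = 1, φ_1 = x, φ_2 = x^2.
G =
  [2, 0, 2/3]
  [0, 2/3, 0]
  [2/3, 0, 2/5],
b = (-18/5, -4/3, -18/35).
Solving gives a_0 = -108/35, a_1 = -2, a_2 = 27/7, so
  g(x) = 27*x^2/7 - 2*x - 108/35.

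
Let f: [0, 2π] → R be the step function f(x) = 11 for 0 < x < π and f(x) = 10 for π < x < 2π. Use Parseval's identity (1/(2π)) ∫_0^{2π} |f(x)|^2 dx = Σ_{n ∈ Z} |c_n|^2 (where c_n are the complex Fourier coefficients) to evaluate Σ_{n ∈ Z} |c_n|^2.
Σ |c_n|^2 = 221/2

Parseval equates the L^2 energy of f (normalised by 1/(2π)) with the ℓ^2 sum of its Fourier coefficients: (1/(2π)) ∫_0^{2π} |f|^2 = Σ |c_n|^2.
Compute the left side: (1/(2π)) [∫_0^π 11^2 dx + ∫_π^{2π} 10^2 dx] = (1/(2π)) · (121π + 100π) = (121 + 100)/2 = 221/2.
So Σ_{n ∈ Z} |c_n|^2 = 221/2.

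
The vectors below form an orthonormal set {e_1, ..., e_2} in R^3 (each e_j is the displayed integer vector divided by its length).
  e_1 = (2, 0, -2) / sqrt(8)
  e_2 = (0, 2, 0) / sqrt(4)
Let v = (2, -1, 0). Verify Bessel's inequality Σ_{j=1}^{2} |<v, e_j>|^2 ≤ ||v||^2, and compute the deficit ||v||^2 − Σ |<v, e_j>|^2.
Σ |<v, e_j>|^2 = 3; ||v||^2 = 5; deficit = 2

Write each e_j = u_j / sqrt(<u_j, u_j>) where u_j is the displayed integer vector. Then <v, e_j> = <v, u_j> / sqrt(<u_j, u_j>), so |<v, e_j>|^2 = <v, u_j>^2 / <u_j, u_j>.
Coefficients: <v, e_1> = 4/sqrt(8), <v, e_2> = -2/sqrt(4).
Square and sum: Σ |<v, e_j>|^2 = 3.
Compute ||v||^2 = v·v = 5.
Deficit = 5 − 3 = 2 ≥ 0, confirming Bessel's inequality. (The deficit equals ||v − Σ <v,e_j> e_j||^2, the squared distance from v to span{e_j}.)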